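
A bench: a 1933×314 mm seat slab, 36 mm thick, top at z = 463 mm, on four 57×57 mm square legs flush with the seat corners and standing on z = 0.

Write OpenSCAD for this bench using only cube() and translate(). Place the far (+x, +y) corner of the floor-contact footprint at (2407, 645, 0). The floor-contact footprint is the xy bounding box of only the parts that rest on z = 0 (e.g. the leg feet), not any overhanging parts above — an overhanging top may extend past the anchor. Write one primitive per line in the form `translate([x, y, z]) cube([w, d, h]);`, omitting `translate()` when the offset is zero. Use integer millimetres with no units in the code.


translate([474, 331, 427]) cube([1933, 314, 36]);
translate([474, 331, 0]) cube([57, 57, 427]);
translate([474, 588, 0]) cube([57, 57, 427]);
translate([2350, 331, 0]) cube([57, 57, 427]);
translate([2350, 588, 0]) cube([57, 57, 427]);


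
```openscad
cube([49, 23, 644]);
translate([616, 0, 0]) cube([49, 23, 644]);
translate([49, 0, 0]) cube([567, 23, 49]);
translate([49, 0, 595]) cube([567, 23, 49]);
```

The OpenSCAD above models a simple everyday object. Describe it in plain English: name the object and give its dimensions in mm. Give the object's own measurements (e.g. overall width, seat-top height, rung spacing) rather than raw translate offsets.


A rectangular picture frame lying in the x–z plane (depth along y). The opening is 567 mm wide (x) by 546 mm tall (z), surrounded by a border 49 mm wide on all four sides. The frame is 23 mm deep and is made of two full-height vertical stiles with two horizontal rails fitted between them.


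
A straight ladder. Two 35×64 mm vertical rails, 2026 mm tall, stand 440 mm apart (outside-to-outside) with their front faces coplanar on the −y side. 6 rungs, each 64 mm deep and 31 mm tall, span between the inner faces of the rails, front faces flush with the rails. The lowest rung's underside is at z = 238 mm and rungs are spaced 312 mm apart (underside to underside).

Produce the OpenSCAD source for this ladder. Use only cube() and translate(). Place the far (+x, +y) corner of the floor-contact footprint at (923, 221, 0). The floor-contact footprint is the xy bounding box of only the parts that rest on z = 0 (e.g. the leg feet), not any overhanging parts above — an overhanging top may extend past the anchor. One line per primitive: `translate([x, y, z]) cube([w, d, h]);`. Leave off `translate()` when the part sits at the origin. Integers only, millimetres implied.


translate([483, 157, 0]) cube([35, 64, 2026]);
translate([888, 157, 0]) cube([35, 64, 2026]);
translate([518, 157, 238]) cube([370, 64, 31]);
translate([518, 157, 550]) cube([370, 64, 31]);
translate([518, 157, 862]) cube([370, 64, 31]);
translate([518, 157, 1174]) cube([370, 64, 31]);
translate([518, 157, 1486]) cube([370, 64, 31]);
translate([518, 157, 1798]) cube([370, 64, 31]);


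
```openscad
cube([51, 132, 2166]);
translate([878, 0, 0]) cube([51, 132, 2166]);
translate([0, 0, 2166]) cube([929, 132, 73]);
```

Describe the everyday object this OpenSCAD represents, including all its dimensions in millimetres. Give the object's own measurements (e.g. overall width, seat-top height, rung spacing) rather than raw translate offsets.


A door frame. The clear opening is 827 mm wide and 2166 mm high. Two 51 mm wide jambs, 132 mm deep, stand either side of the opening from the floor to the top of the opening. A 73 mm thick head sits across the top of both jambs, spanning the full outside width of the frame.


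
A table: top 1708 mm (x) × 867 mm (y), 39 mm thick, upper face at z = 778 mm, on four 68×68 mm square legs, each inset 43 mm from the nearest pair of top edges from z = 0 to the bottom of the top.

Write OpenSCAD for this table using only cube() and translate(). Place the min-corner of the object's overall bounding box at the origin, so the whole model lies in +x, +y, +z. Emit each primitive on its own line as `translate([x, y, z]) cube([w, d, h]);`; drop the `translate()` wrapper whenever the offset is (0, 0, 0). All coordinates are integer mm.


translate([0, 0, 739]) cube([1708, 867, 39]);
translate([43, 43, 0]) cube([68, 68, 739]);
translate([1597, 43, 0]) cube([68, 68, 739]);
translate([43, 756, 0]) cube([68, 68, 739]);
translate([1597, 756, 0]) cube([68, 68, 739]);


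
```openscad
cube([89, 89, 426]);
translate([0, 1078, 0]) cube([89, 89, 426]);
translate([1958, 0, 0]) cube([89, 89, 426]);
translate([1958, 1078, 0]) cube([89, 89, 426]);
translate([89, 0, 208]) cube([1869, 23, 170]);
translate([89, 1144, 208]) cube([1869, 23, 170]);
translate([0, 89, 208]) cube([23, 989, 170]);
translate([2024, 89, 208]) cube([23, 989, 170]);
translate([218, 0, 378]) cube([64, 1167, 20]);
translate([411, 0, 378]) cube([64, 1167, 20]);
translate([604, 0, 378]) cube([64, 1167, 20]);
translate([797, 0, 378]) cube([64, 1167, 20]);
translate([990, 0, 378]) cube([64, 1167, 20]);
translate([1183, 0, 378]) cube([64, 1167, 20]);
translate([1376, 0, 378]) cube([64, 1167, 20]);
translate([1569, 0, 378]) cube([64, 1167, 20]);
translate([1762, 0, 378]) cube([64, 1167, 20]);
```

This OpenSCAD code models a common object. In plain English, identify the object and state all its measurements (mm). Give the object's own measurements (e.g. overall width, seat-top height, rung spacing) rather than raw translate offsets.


A bed frame 2047 mm long (x) by 1167 mm wide (y). Four 89×89 mm corner posts, 426 mm tall, at the corners of the footprint. Four rails of 23 mm thickness and 170 mm height run between adjacent posts with their undersides at z = 208 mm, their outer faces flush with the outside of the frame (the two x-running rails run between the posts' inner faces; the two y-running rails run between the posts' inner faces). 9 slats, each 64 mm wide (x) and 20 mm thick, lie across the top of the two x-running rails, running the full 1167 mm width of the frame in y; along x they sit between the end posts with a 129 mm gap after the −x posts and between neighbouring slats, leaving 132 mm before the +x posts.


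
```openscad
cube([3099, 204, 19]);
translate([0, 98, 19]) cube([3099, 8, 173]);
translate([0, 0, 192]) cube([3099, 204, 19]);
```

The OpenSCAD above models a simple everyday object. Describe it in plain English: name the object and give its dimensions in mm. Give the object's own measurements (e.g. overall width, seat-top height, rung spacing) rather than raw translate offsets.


An I-beam lying along x, 3099 mm long. Overall section height 211 mm. Two flanges 204 mm wide (y) and 19 mm thick, one on the floor and one at the top; a web 8 mm thick runs between them, centred on the flange width.


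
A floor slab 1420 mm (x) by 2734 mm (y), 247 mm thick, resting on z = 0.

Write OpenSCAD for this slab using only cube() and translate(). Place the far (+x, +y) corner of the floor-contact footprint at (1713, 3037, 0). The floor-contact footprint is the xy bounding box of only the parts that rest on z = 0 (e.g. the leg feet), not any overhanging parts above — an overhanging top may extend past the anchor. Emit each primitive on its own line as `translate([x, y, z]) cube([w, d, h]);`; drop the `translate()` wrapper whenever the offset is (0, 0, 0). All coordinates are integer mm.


translate([293, 303, 0]) cube([1420, 2734, 247]);


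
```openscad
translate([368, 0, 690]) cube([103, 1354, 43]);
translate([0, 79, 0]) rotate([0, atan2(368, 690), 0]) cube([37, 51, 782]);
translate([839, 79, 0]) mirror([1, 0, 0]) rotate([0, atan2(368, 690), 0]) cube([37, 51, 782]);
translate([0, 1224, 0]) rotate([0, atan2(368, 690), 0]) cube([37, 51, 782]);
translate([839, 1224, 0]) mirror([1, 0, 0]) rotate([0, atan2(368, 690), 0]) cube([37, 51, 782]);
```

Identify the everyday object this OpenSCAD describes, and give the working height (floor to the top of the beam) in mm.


A sawhorse. The overall height is 733 mm.

A beam across two mirrored pairs of raked legs — a sawhorse. The beam's underside is at z = 690 (matching the legs' vertical rise in atan2(368, 690)) and the beam is 43 mm tall, so its top is at 690 + 43 = 733 mm. The raked legs top out at the beam's underside, so that is the highest point.


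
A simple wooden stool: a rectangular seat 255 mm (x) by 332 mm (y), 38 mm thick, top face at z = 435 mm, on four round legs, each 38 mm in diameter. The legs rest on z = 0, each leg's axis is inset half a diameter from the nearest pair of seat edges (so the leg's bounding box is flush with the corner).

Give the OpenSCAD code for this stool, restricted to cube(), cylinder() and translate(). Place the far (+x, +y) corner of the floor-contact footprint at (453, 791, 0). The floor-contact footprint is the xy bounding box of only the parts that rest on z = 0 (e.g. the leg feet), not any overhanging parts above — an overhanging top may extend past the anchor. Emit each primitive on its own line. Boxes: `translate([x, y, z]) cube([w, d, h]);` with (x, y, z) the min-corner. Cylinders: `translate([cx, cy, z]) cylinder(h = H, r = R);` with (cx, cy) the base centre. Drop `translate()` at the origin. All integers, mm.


// leg_h = 435 - 38 = 397
translate([198, 459, 397]) cube([255, 332, 38]);
translate([217, 478, 0]) cylinder(h = 397, r = 19);
translate([434, 478, 0]) cylinder(h = 397, r = 19);
translate([217, 772, 0]) cylinder(h = 397, r = 19);
translate([434, 772, 0]) cylinder(h = 397, r = 19);


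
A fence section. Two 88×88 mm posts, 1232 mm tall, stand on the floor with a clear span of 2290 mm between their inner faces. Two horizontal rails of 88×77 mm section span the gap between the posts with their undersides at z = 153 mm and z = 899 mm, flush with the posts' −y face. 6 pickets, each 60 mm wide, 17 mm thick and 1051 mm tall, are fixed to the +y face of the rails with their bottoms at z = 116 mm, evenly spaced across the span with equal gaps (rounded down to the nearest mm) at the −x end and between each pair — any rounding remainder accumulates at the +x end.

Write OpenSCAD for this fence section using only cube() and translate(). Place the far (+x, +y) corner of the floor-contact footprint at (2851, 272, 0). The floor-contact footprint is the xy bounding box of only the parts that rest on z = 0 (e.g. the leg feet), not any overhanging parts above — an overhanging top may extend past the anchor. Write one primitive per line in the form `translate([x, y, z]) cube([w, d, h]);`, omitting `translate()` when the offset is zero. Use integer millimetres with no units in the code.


translate([385, 184, 0]) cube([88, 88, 1232]);
translate([2763, 184, 0]) cube([88, 88, 1232]);
translate([473, 184, 153]) cube([2290, 88, 77]);
translate([473, 184, 899]) cube([2290, 88, 77]);
translate([748, 272, 116]) cube([60, 17, 1051]);
translate([1083, 272, 116]) cube([60, 17, 1051]);
translate([1418, 272, 116]) cube([60, 17, 1051]);
translate([1753, 272, 116]) cube([60, 17, 1051]);
translate([2088, 272, 116]) cube([60, 17, 1051]);
translate([2423, 272, 116]) cube([60, 17, 1051]);


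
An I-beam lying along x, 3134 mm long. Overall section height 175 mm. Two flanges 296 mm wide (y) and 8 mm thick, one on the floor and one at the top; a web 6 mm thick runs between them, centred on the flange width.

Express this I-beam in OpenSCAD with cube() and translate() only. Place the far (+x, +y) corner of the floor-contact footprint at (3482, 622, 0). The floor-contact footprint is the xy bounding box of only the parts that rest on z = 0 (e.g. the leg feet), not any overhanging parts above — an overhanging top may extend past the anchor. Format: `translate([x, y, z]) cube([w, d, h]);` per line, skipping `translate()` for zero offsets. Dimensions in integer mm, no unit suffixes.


translate([348, 326, 0]) cube([3134, 296, 8]);
translate([348, 471, 8]) cube([3134, 6, 159]);
translate([348, 326, 167]) cube([3134, 296, 8]);


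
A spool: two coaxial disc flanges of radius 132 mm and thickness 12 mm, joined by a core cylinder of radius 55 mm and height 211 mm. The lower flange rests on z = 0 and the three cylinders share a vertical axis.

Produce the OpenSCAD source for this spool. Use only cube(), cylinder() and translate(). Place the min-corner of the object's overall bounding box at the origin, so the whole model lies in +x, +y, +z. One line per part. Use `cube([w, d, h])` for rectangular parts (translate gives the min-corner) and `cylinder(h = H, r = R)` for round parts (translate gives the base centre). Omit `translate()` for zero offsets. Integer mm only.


translate([132, 132, 0]) cylinder(h = 12, r = 132);
translate([132, 132, 12]) cylinder(h = 211, r = 55);
translate([132, 132, 223]) cylinder(h = 12, r = 132);


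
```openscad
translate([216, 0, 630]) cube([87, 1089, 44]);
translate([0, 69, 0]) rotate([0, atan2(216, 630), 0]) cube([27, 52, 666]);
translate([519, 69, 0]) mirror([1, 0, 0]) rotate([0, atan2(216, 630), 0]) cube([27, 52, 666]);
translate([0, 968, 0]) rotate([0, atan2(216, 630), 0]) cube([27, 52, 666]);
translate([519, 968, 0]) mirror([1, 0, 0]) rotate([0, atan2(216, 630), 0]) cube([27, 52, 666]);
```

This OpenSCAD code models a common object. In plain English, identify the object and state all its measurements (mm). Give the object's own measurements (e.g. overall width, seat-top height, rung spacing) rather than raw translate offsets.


A sawhorse. A 87×1089×44 mm beam (x, y, z) sits on two A-frame leg pairs. Each pair is two raked legs of 27×52 mm section (52 mm along y) splaying symmetrically in x. Each leg rises 630 mm vertically over 216 mm of horizontal reach and is 666 mm long along its own axis. Every leg's outer bottom edge rests on the floor and its outer top edge meets a bottom edge of the beam — the left legs (tilting toward +x) meet the beam's −x bottom edge, the right legs (their mirror images, tilting toward −x) meet its +x bottom edge — so the leg tops tuck under the beam, the beam's underside is 630 mm above the floor, and the feet are 519 mm apart outside-to-outside with the beam centred between them. The two leg pairs are set in 69 mm from either end of the beam.


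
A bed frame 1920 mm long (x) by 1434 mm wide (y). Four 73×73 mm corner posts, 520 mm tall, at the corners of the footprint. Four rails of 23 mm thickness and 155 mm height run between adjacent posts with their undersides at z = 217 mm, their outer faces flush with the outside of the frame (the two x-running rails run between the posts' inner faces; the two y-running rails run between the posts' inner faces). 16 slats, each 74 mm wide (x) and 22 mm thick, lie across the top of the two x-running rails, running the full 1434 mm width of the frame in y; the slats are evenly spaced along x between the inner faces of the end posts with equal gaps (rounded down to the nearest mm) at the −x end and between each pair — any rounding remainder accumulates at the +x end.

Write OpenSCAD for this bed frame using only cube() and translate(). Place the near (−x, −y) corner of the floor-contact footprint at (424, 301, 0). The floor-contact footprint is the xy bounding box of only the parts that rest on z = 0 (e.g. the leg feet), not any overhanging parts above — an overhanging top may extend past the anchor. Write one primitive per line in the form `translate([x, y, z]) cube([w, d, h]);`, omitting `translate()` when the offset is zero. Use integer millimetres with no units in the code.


translate([424, 301, 0]) cube([73, 73, 520]);
translate([424, 1662, 0]) cube([73, 73, 520]);
translate([2271, 301, 0]) cube([73, 73, 520]);
translate([2271, 1662, 0]) cube([73, 73, 520]);
translate([497, 301, 217]) cube([1774, 23, 155]);
translate([497, 1712, 217]) cube([1774, 23, 155]);
translate([424, 374, 217]) cube([23, 1288, 155]);
translate([2321, 374, 217]) cube([23, 1288, 155]);
translate([531, 301, 372]) cube([74, 1434, 22]);
translate([639, 301, 372]) cube([74, 1434, 22]);
translate([747, 301, 372]) cube([74, 1434, 22]);
translate([855, 301, 372]) cube([74, 1434, 22]);
translate([963, 301, 372]) cube([74, 1434, 22]);
translate([1071, 301, 372]) cube([74, 1434, 22]);
translate([1179, 301, 372]) cube([74, 1434, 22]);
translate([1287, 301, 372]) cube([74, 1434, 22]);
translate([1395, 301, 372]) cube([74, 1434, 22]);
translate([1503, 301, 372]) cube([74, 1434, 22]);
translate([1611, 301, 372]) cube([74, 1434, 22]);
translate([1719, 301, 372]) cube([74, 1434, 22]);
translate([1827, 301, 372]) cube([74, 1434, 22]);
translate([1935, 301, 372]) cube([74, 1434, 22]);
translate([2043, 301, 372]) cube([74, 1434, 22]);
translate([2151, 301, 372]) cube([74, 1434, 22]);


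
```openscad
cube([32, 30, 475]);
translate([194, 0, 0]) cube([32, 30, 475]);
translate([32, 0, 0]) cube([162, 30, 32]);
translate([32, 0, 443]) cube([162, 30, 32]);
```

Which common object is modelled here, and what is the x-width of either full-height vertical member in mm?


A picture frame. The border width is 32 mm.

Four thin pieces enclosing a rectangular opening — a picture frame. The two full-height stiles are 475 mm tall; the top rail sits at z = 443 and is 32 mm tall, so the border above the opening is 475 − 443 = 32 mm, matching the stile x-width.


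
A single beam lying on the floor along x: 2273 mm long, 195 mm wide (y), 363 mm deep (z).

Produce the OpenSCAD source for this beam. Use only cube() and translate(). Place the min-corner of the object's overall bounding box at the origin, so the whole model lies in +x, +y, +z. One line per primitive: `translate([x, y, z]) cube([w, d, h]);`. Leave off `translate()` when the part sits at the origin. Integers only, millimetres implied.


cube([2273, 195, 363]);


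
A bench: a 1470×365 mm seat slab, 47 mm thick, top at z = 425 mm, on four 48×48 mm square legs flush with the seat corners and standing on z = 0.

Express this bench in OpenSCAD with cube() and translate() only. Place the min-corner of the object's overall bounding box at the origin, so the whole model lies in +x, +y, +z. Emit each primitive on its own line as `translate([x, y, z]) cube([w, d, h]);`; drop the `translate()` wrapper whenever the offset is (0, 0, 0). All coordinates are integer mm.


// leg_h = 425 − 47 = 378
translate([0, 0, 378]) cube([1470, 365, 47]);
cube([48, 48, 378]);
translate([0, 317, 0]) cube([48, 48, 378]);
translate([1422, 0, 0]) cube([48, 48, 378]);
translate([1422, 317, 0]) cube([48, 48, 378]);


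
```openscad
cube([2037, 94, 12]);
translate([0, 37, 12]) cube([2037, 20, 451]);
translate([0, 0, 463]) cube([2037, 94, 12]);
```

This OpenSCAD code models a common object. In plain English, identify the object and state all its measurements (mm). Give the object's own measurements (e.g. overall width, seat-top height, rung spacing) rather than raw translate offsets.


An I-beam lying along x, 2037 mm long. Overall section height 475 mm. Two flanges 94 mm wide (y) and 12 mm thick, one on the floor and one at the top; a web 20 mm thick runs between them, centred on the flange width.


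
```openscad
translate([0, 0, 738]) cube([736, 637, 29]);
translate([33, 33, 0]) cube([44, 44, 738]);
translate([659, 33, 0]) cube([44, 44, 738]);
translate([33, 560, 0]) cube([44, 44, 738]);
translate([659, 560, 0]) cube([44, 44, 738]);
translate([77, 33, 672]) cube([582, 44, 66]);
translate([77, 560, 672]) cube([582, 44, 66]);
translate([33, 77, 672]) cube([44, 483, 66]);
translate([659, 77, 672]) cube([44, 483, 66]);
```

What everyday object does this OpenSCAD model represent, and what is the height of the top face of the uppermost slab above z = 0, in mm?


A table. The table height is 767 mm.

A 736×637×29 slab sits at z = 738 on four 44 mm square posts — a table. The top surface is at 738 + 29 = 767 mm.


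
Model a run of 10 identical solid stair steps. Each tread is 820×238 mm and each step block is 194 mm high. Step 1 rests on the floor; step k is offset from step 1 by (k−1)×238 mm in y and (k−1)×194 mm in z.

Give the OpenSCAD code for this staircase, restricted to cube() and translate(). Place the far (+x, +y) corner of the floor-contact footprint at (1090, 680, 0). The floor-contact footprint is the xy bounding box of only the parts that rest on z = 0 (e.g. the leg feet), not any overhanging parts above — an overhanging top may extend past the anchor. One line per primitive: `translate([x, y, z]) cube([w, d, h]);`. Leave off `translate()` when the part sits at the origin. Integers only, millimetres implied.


translate([270, 442, 0]) cube([820, 238, 194]);
translate([270, 680, 194]) cube([820, 238, 194]);
translate([270, 918, 388]) cube([820, 238, 194]);
translate([270, 1156, 582]) cube([820, 238, 194]);
translate([270, 1394, 776]) cube([820, 238, 194]);
translate([270, 1632, 970]) cube([820, 238, 194]);
translate([270, 1870, 1164]) cube([820, 238, 194]);
translate([270, 2108, 1358]) cube([820, 238, 194]);
translate([270, 2346, 1552]) cube([820, 238, 194]);
translate([270, 2584, 1746]) cube([820, 238, 194]);


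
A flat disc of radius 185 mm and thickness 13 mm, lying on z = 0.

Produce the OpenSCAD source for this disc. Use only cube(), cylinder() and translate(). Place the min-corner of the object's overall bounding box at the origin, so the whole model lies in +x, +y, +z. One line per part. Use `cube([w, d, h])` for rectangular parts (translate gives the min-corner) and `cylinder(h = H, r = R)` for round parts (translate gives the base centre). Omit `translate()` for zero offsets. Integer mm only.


translate([185, 185, 0]) cylinder(h = 13, r = 185);


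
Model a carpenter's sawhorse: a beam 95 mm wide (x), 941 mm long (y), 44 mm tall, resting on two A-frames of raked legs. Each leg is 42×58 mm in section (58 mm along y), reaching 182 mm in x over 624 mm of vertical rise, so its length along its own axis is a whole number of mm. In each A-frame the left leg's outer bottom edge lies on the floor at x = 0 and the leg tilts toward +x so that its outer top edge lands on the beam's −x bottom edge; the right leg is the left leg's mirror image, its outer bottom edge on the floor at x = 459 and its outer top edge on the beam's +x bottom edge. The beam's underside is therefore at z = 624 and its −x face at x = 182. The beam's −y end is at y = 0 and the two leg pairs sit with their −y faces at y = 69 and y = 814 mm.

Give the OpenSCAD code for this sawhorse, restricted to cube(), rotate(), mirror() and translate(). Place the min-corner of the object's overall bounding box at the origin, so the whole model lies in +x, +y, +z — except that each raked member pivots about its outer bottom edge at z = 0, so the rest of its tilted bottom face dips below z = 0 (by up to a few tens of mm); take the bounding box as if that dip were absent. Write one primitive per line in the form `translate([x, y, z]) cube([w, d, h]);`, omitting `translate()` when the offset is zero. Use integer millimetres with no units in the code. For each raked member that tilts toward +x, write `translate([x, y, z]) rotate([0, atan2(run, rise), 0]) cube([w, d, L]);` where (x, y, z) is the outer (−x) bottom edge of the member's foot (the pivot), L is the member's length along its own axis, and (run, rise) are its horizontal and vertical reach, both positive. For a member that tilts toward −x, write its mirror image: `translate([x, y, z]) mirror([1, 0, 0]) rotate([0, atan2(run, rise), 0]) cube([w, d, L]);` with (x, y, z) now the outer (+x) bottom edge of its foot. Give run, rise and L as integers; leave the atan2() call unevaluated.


translate([182, 0, 624]) cube([95, 941, 44]);
translate([0, 69, 0]) rotate([0, atan2(182, 624), 0]) cube([42, 58, 650]);
translate([459, 69, 0]) mirror([1, 0, 0]) rotate([0, atan2(182, 624), 0]) cube([42, 58, 650]);
translate([0, 814, 0]) rotate([0, atan2(182, 624), 0]) cube([42, 58, 650]);
translate([459, 814, 0]) mirror([1, 0, 0]) rotate([0, atan2(182, 624), 0]) cube([42, 58, 650]);


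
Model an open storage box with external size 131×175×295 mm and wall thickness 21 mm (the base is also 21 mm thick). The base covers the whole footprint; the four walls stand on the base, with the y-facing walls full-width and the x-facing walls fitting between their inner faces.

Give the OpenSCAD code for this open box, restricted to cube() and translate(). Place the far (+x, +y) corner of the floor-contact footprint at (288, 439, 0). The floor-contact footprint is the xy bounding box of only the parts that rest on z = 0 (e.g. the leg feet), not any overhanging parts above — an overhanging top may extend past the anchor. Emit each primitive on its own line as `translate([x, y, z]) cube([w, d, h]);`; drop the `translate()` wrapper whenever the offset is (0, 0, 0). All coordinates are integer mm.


translate([157, 264, 0]) cube([131, 175, 21]);
translate([157, 264, 21]) cube([131, 21, 274]);
translate([157, 418, 21]) cube([131, 21, 274]);
translate([157, 285, 21]) cube([21, 133, 274]);
translate([267, 285, 21]) cube([21, 133, 274]);


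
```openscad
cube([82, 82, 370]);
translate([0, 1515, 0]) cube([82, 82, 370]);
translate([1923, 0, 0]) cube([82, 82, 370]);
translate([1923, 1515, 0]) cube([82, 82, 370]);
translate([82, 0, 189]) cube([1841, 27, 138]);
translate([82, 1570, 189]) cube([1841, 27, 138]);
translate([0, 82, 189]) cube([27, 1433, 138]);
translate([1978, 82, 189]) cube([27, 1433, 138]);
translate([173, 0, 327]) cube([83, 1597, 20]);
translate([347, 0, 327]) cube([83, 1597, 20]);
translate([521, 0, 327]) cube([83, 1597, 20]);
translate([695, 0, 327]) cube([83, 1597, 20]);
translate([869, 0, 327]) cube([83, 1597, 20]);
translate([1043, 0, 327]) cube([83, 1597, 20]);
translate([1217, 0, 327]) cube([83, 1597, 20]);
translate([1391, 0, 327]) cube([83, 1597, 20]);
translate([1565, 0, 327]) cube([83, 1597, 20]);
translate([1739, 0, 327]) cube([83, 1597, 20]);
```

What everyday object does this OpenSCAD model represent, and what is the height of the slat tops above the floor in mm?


A bed frame. The slat-top height is 347 mm.

Four posts, four rails, and a row of slats — a bed frame. Slats sit on the rails at z = 189 + 138 = 327; with slat thickness 20, the top is 347 mm.


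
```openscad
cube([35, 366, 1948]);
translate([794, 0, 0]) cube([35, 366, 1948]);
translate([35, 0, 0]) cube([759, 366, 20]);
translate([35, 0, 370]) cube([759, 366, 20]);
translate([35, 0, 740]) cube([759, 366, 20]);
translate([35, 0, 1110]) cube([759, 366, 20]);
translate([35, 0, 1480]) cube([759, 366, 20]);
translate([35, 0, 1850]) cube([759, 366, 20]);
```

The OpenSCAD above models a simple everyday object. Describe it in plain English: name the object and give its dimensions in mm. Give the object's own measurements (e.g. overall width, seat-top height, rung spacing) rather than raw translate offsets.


An open bookshelf. Two side panels, each 35 mm thick, 366 mm deep and 1948 mm tall, stand 829 mm apart (outside-to-outside). Between them sit 6 shelves, each 20 mm thick and 366 mm deep, spanning the full gap between the sides. The bottom shelf rests on the floor (its underside at z = 0) and the clear gap between one shelf's top and the next shelf's underside is 350 mm.


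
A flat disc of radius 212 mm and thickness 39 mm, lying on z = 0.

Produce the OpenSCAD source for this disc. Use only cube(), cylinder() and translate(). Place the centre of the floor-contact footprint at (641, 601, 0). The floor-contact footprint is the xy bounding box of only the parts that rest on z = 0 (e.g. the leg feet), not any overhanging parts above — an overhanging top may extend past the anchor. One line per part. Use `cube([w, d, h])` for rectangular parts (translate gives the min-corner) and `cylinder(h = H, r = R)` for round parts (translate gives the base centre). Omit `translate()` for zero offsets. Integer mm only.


translate([641, 601, 0]) cylinder(h = 39, r = 212);


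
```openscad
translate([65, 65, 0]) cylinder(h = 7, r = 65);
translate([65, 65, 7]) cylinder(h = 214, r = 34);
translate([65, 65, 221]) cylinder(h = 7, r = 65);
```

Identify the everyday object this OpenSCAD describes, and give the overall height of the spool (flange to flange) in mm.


A spool. The overall height is 228 mm.

Three coaxial cylinders, large–small–large — a spool. Two 7 mm flanges and a 214 mm core give 7 + 214 + 7 = 228 mm.


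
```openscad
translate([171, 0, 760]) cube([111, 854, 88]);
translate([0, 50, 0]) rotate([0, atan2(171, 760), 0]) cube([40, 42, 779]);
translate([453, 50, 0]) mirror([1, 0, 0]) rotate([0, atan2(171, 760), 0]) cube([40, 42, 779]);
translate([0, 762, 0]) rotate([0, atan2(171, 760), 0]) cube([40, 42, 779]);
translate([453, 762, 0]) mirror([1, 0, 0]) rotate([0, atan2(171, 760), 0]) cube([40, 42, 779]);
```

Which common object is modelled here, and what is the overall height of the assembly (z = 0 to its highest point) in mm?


A sawhorse. The overall height is 848 mm.

A beam across two mirrored pairs of raked legs — a sawhorse. The beam's underside is at z = 760 (matching the legs' vertical rise in atan2(171, 760)) and the beam is 88 mm tall, so its top is at 760 + 88 = 848 mm. The raked legs top out at the beam's underside, so that is the highest point.


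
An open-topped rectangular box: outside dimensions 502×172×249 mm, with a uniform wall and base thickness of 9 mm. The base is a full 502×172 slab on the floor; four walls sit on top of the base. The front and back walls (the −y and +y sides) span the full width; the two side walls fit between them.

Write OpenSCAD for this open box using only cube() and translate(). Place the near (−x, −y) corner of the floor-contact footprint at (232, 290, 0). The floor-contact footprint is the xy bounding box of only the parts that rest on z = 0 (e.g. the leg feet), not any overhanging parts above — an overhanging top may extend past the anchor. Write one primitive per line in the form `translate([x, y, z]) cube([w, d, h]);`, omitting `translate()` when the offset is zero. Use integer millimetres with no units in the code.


translate([232, 290, 0]) cube([502, 172, 9]);
translate([232, 290, 9]) cube([502, 9, 240]);
translate([232, 453, 9]) cube([502, 9, 240]);
translate([232, 299, 9]) cube([9, 154, 240]);
translate([725, 299, 9]) cube([9, 154, 240]);


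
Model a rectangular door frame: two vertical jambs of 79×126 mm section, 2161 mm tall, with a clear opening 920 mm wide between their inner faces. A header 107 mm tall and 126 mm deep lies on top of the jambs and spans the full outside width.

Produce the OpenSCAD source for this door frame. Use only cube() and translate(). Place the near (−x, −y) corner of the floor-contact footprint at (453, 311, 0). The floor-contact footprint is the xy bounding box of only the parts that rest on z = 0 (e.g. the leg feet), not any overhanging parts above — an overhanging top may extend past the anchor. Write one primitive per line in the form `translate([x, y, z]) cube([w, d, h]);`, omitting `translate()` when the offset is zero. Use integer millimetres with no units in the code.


translate([453, 311, 0]) cube([79, 126, 2161]);
translate([1452, 311, 0]) cube([79, 126, 2161]);
translate([453, 311, 2161]) cube([1078, 126, 107]);


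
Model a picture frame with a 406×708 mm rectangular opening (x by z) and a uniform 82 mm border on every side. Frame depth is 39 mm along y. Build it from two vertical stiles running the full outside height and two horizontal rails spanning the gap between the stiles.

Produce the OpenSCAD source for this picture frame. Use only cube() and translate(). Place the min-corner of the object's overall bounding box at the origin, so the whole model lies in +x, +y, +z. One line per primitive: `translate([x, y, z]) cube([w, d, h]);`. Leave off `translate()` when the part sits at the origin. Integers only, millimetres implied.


cube([82, 39, 872]);
translate([488, 0, 0]) cube([82, 39, 872]);
translate([82, 0, 0]) cube([406, 39, 82]);
translate([82, 0, 790]) cube([406, 39, 82]);


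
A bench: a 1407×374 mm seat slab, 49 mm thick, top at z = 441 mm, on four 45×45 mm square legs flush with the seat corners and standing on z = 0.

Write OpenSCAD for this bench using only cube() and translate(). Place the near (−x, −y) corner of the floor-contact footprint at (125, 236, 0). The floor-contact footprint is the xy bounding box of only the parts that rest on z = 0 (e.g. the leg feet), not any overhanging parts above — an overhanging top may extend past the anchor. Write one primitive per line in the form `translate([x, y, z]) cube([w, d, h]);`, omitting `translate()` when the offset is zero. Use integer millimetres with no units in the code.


translate([125, 236, 392]) cube([1407, 374, 49]);
translate([125, 236, 0]) cube([45, 45, 392]);
translate([125, 565, 0]) cube([45, 45, 392]);
translate([1487, 236, 0]) cube([45, 45, 392]);
translate([1487, 565, 0]) cube([45, 45, 392]);


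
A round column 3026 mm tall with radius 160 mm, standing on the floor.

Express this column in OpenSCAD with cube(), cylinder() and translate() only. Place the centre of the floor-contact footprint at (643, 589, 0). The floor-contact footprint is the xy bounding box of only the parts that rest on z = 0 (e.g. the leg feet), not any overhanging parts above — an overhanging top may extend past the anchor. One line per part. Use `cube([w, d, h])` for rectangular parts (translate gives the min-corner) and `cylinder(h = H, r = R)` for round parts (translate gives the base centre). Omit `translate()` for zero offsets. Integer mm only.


translate([643, 589, 0]) cylinder(h = 3026, r = 160);


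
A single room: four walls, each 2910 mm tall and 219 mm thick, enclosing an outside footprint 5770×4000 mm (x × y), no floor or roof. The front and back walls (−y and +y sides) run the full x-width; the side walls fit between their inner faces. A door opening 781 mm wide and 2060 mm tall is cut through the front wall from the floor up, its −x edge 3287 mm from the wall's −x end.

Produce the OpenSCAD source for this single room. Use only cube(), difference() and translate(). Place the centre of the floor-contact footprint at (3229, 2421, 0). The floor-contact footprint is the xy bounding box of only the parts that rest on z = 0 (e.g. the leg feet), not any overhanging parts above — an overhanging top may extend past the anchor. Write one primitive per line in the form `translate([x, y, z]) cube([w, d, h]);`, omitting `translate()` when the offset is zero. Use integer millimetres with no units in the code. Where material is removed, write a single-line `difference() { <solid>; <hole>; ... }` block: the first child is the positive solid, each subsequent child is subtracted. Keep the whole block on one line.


difference() { translate([344, 421, 0]) cube([5770, 219, 2910]); translate([3631, 421, 0]) cube([781, 219, 2060]); }
translate([344, 4202, 0]) cube([5770, 219, 2910]);
translate([344, 640, 0]) cube([219, 3562, 2910]);
translate([5895, 640, 0]) cube([219, 3562, 2910]);


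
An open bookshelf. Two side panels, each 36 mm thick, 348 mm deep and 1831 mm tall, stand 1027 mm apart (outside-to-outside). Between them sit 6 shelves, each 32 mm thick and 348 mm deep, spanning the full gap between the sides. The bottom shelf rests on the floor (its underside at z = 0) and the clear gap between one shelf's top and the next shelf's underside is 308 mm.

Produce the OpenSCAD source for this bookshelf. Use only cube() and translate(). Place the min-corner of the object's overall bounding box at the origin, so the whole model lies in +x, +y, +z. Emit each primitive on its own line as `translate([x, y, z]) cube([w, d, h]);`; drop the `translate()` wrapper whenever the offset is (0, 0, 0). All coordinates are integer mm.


cube([36, 348, 1831]);
translate([991, 0, 0]) cube([36, 348, 1831]);
translate([36, 0, 0]) cube([955, 348, 32]);
translate([36, 0, 340]) cube([955, 348, 32]);
translate([36, 0, 680]) cube([955, 348, 32]);
translate([36, 0, 1020]) cube([955, 348, 32]);
translate([36, 0, 1360]) cube([955, 348, 32]);
translate([36, 0, 1700]) cube([955, 348, 32]);


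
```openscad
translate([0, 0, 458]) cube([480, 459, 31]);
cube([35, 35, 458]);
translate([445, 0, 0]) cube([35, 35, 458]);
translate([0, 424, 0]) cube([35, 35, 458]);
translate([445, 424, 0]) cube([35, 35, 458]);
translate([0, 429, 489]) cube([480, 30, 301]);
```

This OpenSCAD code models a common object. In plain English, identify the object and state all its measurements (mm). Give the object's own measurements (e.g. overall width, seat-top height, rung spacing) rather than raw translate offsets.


A chair. The seat is a 480×459×31 mm slab with its top at z = 489 mm, on four 35×35 mm corner legs (flush with the seat edges, standing on z = 0). A flat backrest 30 mm thick, 301 mm tall, spans the full seat width and rises from the seat top along its +y edge, rear face flush with the rear of the seat.


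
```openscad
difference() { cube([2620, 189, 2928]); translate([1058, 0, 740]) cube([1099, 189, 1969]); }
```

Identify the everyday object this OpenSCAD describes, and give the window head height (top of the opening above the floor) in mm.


A wall with a window opening. The window head height is 2709 mm.

A wall with a rectangular opening subtracted — a window. Sill at z = 740, opening 1969 mm tall, so the head is at 740 + 1969 = 2709 mm.


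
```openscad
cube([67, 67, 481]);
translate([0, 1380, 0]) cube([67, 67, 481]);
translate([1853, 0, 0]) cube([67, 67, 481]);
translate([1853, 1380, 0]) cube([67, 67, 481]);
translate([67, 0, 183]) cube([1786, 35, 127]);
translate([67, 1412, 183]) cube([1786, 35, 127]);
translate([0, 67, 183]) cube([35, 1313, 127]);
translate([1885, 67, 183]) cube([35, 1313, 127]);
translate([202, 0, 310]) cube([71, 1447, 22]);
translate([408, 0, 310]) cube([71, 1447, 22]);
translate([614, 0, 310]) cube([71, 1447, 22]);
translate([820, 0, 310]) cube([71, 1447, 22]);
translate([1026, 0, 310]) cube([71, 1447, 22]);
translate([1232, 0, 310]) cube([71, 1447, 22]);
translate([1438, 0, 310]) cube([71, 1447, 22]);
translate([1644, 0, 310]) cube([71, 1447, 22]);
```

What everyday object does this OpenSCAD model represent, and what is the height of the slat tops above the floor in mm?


A bed frame. The slat-top height is 332 mm.

Four posts, four rails, and a row of slats — a bed frame. Slats sit on the rails at z = 183 + 127 = 310; with slat thickness 22, the top is 332 mm.


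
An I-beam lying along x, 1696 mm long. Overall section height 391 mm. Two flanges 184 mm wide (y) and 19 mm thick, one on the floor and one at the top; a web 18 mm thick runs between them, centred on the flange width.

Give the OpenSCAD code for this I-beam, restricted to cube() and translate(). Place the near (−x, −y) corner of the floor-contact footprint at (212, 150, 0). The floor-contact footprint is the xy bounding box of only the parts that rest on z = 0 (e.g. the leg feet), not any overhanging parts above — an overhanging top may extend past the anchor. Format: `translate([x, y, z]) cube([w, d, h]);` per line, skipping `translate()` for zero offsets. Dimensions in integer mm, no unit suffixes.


translate([212, 150, 0]) cube([1696, 184, 19]);
translate([212, 233, 19]) cube([1696, 18, 353]);
translate([212, 150, 372]) cube([1696, 184, 19]);


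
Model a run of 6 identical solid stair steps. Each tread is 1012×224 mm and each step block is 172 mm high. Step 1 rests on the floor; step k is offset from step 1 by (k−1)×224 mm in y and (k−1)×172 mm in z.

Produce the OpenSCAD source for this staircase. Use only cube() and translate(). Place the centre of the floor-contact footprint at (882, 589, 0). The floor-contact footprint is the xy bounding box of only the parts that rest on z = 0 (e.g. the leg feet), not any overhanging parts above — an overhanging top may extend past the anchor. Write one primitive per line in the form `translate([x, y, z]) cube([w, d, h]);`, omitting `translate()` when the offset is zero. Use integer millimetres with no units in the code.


translate([376, 477, 0]) cube([1012, 224, 172]);
translate([376, 701, 172]) cube([1012, 224, 172]);
translate([376, 925, 344]) cube([1012, 224, 172]);
translate([376, 1149, 516]) cube([1012, 224, 172]);
translate([376, 1373, 688]) cube([1012, 224, 172]);
translate([376, 1597, 860]) cube([1012, 224, 172]);


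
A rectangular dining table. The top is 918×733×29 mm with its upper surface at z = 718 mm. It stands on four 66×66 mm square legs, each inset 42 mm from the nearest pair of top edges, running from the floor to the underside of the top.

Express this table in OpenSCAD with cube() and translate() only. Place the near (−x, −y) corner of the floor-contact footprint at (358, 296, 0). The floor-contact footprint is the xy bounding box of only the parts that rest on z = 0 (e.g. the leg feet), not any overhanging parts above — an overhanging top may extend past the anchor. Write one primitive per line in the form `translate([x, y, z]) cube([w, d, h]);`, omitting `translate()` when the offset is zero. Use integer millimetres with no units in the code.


translate([316, 254, 689]) cube([918, 733, 29]);
translate([358, 296, 0]) cube([66, 66, 689]);
translate([1126, 296, 0]) cube([66, 66, 689]);
translate([358, 879, 0]) cube([66, 66, 689]);
translate([1126, 879, 0]) cube([66, 66, 689]);
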